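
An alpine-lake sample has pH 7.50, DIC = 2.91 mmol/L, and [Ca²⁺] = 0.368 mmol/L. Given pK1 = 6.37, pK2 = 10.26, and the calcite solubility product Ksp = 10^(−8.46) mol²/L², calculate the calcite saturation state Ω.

Ω = 0.499

α₂ = 1 / (1 + [H⁺]/K2 + [H⁺]²/(K1K2)) = 1 / (1 + 10^+2.76 + 10^+1.63)
   = 1 / (1 + 575.44 + 42.658) = 1/619.10 = 0.001615
[CO3²⁻] = α₂ × DIC = 0.001615 × 2.91 = 0.004700 mmol/L = 4.700 μmol/L
Ksp = 10^(−8.46) = 3.467×10^-9
Ω = [Ca²⁺][CO3²⁻]/Ksp = (0.368×10^-3)(4.700×10^-6) / 3.467×10^-9 = 0.499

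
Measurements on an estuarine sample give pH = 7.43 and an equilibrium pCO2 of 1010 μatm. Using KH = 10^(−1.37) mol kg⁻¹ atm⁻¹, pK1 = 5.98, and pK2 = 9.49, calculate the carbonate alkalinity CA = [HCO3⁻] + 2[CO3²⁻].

CA = 1.24 mmol/kg

[CO2*] = KH · pCO2 = 10^(−1.37) × 1010×10^-6 = 4.308×10^-5 mol/kg
α₀ = 1/(1 + K1/[H⁺] + K1K2/[H⁺]²) = 1/(1 + 10^+1.45 + 10^-0.61) = 0.03398
DIC = [CO2*]/α₀ = 4.308×10^-5 / 0.03398 = 1.268 mmol/kg
CA = (α₁ + 2α₂)·DIC = (0.9577 + 2×0.008341) × 1.268 = 1.24 mmol/kg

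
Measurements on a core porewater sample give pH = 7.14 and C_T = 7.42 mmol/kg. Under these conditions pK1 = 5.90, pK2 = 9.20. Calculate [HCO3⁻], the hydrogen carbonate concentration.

α₁ = 1 / (1 + [H⁺]/K1 + K2/[H⁺]) = 1 / (1 + 10^-1.24 + 10^-2.06)
   = 1 / (1 + 0.057544 + 0.0087096) = 1/1.0663 = 0.9379
[HCO3⁻] = α₁ × DIC = 0.9379 × 7.42 = 6.96 mmol/kg

[HCO3⁻] = 6.96 mmol/kg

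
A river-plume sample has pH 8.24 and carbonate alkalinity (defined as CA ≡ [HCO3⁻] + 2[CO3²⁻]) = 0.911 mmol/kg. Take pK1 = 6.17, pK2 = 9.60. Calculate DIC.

DIC = 0.882 mmol/kg

CA = [HCO3⁻] + 2[CO3²⁻] = (α₁ + 2α₂)·DIC
At pH 8.24: [H⁺]/K1 = 10^-2.07 = 0.0085114, K2/[H⁺] = 10^-1.36 = 0.043652
α₁ = 1/(1 + 0.0085114 + 0.043652) = 1/1.0522 = 0.9504; α₂ = α₁·K2/[H⁺] = 0.04149
α₁ + 2α₂ = 1.0334
DIC = CA / (α₁ + 2α₂) = 0.911 / 1.0334 = 0.882 mmol/kg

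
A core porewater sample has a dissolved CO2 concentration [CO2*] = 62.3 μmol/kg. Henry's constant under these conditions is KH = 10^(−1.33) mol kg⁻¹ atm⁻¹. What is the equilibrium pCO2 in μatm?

pCO2 = 1330 μatm

KH = 10^(−1.33) = 4.677×10^-2 mol kg⁻¹ atm⁻¹
pCO2 = [CO2*]/KH = 62.3×10^-6 / 4.677×10^-2 = 1.33×10^-3 atm = 1330 μatm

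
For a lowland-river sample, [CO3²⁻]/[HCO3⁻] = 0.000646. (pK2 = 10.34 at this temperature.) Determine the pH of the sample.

From K2 = [H⁺][CO3²⁻]/[HCO3⁻]:  pH = pK2 + log₁₀([CO3²⁻]/[HCO3⁻])
log₁₀(0.000646) = -3.190
pH = 10.34 + (-3.190) = 7.15

pH = 7.15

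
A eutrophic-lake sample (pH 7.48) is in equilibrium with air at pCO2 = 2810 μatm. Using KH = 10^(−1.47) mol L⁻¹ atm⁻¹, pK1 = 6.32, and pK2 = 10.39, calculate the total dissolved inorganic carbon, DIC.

DIC = 1.47 mmol/L

[CO2*] = KH · pCO2 = 10^(−1.47) × 2810×10^-6 = 9.522×10^-5 mol/L
α₀ = 1/(1 + K1/[H⁺] + K1K2/[H⁺]²) = 1/(1 + 10^+1.16 + 10^-1.75) = 0.06463
DIC = [CO2*]/α₀ = 9.522×10^-5 / 0.06463 = 1.47 mmol/L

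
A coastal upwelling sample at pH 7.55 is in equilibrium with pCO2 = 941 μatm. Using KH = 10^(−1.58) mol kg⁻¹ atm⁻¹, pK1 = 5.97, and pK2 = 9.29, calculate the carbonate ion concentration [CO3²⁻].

[CO3²⁻] = 17.1 μmol/kg

[CO2*] = KH · pCO2 = 10^(−1.58) × 941×10^-6 = 2.475×10^-5 mol/kg
α₀ = 1/(1 + K1/[H⁺] + K1K2/[H⁺]²) = 1/(1 + 10^+1.58 + 10^-0.16) = 0.02518
DIC = [CO2*]/α₀ = 2.475×10^-5 / 0.02518 = 0.9829 mmol/kg
[CO3²⁻] = α₂·DIC; α₂ = 0.01742, so [CO3²⁻] = 0.01742 × 0.9829 = 0.0171 mmol/kg = 17.1 μmol/kg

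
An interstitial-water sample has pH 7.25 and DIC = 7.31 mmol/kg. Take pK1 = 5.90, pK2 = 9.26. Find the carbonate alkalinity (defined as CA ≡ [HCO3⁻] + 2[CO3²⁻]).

CA = [HCO3⁻] + 2[CO3²⁻] = (α₁ + 2α₂)·DIC
At pH 7.25: [H⁺]/K1 = 10^-1.35 = 0.044668, K2/[H⁺] = 10^-2.01 = 0.0097724
α₁ = 1/(1 + 0.044668 + 0.0097724) = 1/1.0544 = 0.9484; α₂ = α₁·K2/[H⁺] = 0.009268
α₁ + 2α₂ = 0.9669
CA = 0.9669 × 7.31 = 7.07 mmol/kg

CA = 7.07 mmol/kg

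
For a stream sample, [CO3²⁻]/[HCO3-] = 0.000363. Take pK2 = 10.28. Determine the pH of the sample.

pH = 6.84

From K2 = [H⁺][CO3²⁻]/[HCO3-]:  pH = pK2 + log₁₀([CO3²⁻]/[HCO3-])
log₁₀(0.000363) = -3.440
pH = 10.28 + (-3.440) = 6.84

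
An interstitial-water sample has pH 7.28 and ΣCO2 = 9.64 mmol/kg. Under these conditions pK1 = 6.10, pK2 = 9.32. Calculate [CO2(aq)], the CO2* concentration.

α₀ = 1 / (1 + K1/[H⁺] + K1K2/[H⁺]²) = 1 / (1 + 10^+1.18 + 10^-0.86)
   = 1 / (1 + 15.136 + 0.13804) = 1/16.274 = 0.06145
[CO2*] = α₀ × DIC = 0.06145 × 9.64 = 0.592 mmol/kg

[CO2*] = 0.592 mmol/kg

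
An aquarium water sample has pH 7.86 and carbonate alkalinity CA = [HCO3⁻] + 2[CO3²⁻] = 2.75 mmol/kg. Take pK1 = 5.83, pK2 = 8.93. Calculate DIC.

DIC = 2.57 mmol/kg

CA = [HCO3⁻] + 2[CO3²⁻] = (α₁ + 2α₂)·DIC
At pH 7.86: [H⁺]/K1 = 10^-2.03 = 0.0093325, K2/[H⁺] = 10^-1.07 = 0.085114
α₁ = 1/(1 + 0.0093325 + 0.085114) = 1/1.0944 = 0.9137; α₂ = α₁·K2/[H⁺] = 0.07777
α₁ + 2α₂ = 1.0692
DIC = CA / (α₁ + 2α₂) = 2.75 / 1.0692 = 2.57 mmol/kg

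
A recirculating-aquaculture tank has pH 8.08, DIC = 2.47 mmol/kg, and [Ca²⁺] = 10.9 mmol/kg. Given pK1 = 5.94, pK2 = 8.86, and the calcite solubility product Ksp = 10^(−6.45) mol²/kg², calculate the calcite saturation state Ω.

Ω = 10.7

α₂ = 1 / (1 + [H⁺]/K2 + [H⁺]²/(K1K2)) = 1 / (1 + 10^+0.78 + 10^-1.36)
   = 1 / (1 + 6.0256 + 0.043652) = 1/7.0692 = 0.1415
[CO3²⁻] = α₂ × DIC = 0.1415 × 2.47 = 0.3494 mmol/kg
Ksp = 10^(−6.45) = 3.548×10^-7
Ω = [Ca²⁺][CO3²⁻]/Ksp = (10.9×10^-3)(3.494×10^-4) / 3.548×10^-7 = 10.7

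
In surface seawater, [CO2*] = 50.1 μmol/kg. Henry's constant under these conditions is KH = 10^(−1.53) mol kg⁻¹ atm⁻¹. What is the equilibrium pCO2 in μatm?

KH = 10^(−1.53) = 2.951×10^-2 mol kg⁻¹ atm⁻¹
pCO2 = [CO2*]/KH = 50.1×10^-6 / 2.951×10^-2 = 1.70×10^-3 atm = 1700 μatm

pCO2 = 1700 μatm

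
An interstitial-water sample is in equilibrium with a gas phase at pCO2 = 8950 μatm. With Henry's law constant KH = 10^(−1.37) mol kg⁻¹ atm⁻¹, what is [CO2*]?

[CO2*] = 382 μmol/kg

KH = 10^(−1.37) = 4.266×10^-2 mol kg⁻¹ atm⁻¹
[CO2*] = KH · pCO2 = 4.266×10^-2 × 8950×10^-6 atm = 3.82×10^-4 mol/kg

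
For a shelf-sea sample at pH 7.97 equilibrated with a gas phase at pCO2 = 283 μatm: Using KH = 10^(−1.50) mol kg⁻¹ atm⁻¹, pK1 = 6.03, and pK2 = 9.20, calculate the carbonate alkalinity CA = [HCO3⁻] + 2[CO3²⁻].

CA = 0.871 mmol/kg

[CO2*] = KH · pCO2 = 10^(−1.50) × 283×10^-6 = 8.949×10^-6 mol/kg
α₀ = 1/(1 + K1/[H⁺] + K1K2/[H⁺]²) = 1/(1 + 10^+1.94 + 10^+0.71) = 0.01073
DIC = [CO2*]/α₀ = 8.949×10^-6 / 0.01073 = 0.8343 mmol/kg
CA = (α₁ + 2α₂)·DIC = (0.9343 + 2×0.05501) × 0.8343 = 0.871 mmol/kg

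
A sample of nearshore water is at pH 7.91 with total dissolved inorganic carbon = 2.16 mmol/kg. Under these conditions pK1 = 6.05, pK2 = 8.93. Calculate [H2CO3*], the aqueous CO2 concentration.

[CO2*] = 0.0269 mmol/kg

α₀ = 1 / (1 + K1/[H⁺] + K1K2/[H⁺]²) = 1 / (1 + 10^+1.86 + 10^+0.84)
   = 1 / (1 + 72.444 + 6.9183) = 1/80.362 = 0.01244
[CO2*] = α₀ × DIC = 0.01244 × 2.16 = 0.0269 mmol/kg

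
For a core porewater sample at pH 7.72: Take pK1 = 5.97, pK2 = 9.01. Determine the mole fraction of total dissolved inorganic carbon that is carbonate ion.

α₂ = 1 / (1 + [H⁺]/K2 + [H⁺]²/(K1K2)) = 1 / (1 + 10^+1.29 + 10^-0.46)
   = 1 / (1 + 19.498 + 0.34674) = 1/20.845 = 0.04797

α₂ = 0.0480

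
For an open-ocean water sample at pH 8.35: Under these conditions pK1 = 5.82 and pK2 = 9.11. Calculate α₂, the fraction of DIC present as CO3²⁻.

α₂ = 0.148

α₂ = 1 / (1 + [H⁺]/K2 + [H⁺]²/(K1K2)) = 1 / (1 + 10^+0.76 + 10^-1.77)
   = 1 / (1 + 5.7544 + 0.016982) = 1/6.7714 = 0.1477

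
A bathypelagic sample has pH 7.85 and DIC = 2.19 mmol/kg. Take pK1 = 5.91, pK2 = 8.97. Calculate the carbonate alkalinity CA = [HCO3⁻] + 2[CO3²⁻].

CA = 2.32 mmol/kg

CA = [HCO3⁻] + 2[CO3²⁻] = (α₁ + 2α₂)·DIC
At pH 7.85: [H⁺]/K1 = 10^-1.94 = 0.011482, K2/[H⁺] = 10^-1.12 = 0.075858
α₁ = 1/(1 + 0.011482 + 0.075858) = 1/1.0873 = 0.9197; α₂ = α₁·K2/[H⁺] = 0.06976
α₁ + 2α₂ = 1.0592
CA = 1.0592 × 2.19 = 2.32 mmol/kg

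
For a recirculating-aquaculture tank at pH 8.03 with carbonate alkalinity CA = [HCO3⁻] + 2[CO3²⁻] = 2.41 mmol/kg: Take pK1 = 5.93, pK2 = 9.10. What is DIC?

DIC = 2.25 mmol/kg

CA = [HCO3⁻] + 2[CO3²⁻] = (α₁ + 2α₂)·DIC
At pH 8.03: [H⁺]/K1 = 10^-2.10 = 0.0079433, K2/[H⁺] = 10^-1.07 = 0.085114
α₁ = 1/(1 + 0.0079433 + 0.085114) = 1/1.0931 = 0.9149; α₂ = α₁·K2/[H⁺] = 0.07787
α₁ + 2α₂ = 1.0706
DIC = CA / (α₁ + 2α₂) = 2.41 / 1.0706 = 2.25 mmol/kg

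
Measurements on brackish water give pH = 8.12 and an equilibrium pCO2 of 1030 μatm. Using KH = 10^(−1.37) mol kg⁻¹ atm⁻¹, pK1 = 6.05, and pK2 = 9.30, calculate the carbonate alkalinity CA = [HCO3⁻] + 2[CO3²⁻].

[CO2*] = KH · pCO2 = 10^(−1.37) × 1030×10^-6 = 4.394×10^-5 mol/kg
α₀ = 1/(1 + K1/[H⁺] + K1K2/[H⁺]²) = 1/(1 + 10^+2.07 + 10^+0.89) = 0.007921
DIC = [CO2*]/α₀ = 4.394×10^-5 / 0.007921 = 5.547 mmol/kg
CA = (α₁ + 2α₂)·DIC = (0.9306 + 2×0.06148) × 5.547 = 5.84 mmol/kg

CA = 5.84 mmol/kg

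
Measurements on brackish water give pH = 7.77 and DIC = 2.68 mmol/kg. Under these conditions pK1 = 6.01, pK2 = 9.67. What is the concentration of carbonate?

α₂ = 1 / (1 + [H⁺]/K2 + [H⁺]²/(K1K2)) = 1 / (1 + 10^+1.90 + 10^+0.14)
   = 1 / (1 + 79.433 + 1.3804) = 1/81.813 = 0.01222
[CO3²⁻] = α₂ × DIC = 0.01222 × 2.68 = 0.0328 mmol/kg

[CO3²⁻] = 0.0328 mmol/kg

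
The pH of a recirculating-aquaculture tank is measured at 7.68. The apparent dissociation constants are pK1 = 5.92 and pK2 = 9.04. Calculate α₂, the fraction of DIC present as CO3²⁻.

α₂ = 0.0411

α₂ = 1 / (1 + [H⁺]/K2 + [H⁺]²/(K1K2)) = 1 / (1 + 10^+1.36 + 10^-0.40)
   = 1 / (1 + 22.909 + 0.39811) = 1/24.307 = 0.04114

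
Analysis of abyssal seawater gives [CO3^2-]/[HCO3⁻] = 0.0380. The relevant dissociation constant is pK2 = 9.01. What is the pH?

From K2 = [H⁺][CO3^2-]/[HCO3⁻]:  pH = pK2 + log₁₀([CO3^2-]/[HCO3⁻])
log₁₀(0.0380) = -1.420
pH = 9.01 + (-1.420) = 7.59

pH = 7.59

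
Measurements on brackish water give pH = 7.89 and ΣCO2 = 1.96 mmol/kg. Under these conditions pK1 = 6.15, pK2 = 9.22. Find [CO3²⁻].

α₂ = 1 / (1 + [H⁺]/K2 + [H⁺]²/(K1K2)) = 1 / (1 + 10^+1.33 + 10^-0.41)
   = 1 / (1 + 21.380 + 0.38905) = 1/22.769 = 0.04392
[CO3²⁻] = α₂ × DIC = 0.04392 × 1.96 = 0.0861 mmol/kg

[CO3²⁻] = 0.0861 mmol/kg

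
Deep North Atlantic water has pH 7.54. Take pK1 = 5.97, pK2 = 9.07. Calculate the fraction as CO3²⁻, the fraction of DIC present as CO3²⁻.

α₂ = 1 / (1 + [H⁺]/K2 + [H⁺]²/(K1K2)) = 1 / (1 + 10^+1.53 + 10^-0.04)
   = 1 / (1 + 33.884 + 0.91201) = 1/35.796 = 0.02794

α₂ = 0.0279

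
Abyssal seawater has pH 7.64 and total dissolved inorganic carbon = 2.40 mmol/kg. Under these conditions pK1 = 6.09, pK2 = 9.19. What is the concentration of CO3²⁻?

α₂ = 1 / (1 + [H⁺]/K2 + [H⁺]²/(K1K2)) = 1 / (1 + 10^+1.55 + 10^+0.00)
   = 1 / (1 + 35.481 + 1.0000) = 1/37.481 = 0.02668
[CO3²⁻] = α₂ × DIC = 0.02668 × 2.40 = 0.0640 mmol/kg

[CO3²⁻] = 0.0640 mmol/kg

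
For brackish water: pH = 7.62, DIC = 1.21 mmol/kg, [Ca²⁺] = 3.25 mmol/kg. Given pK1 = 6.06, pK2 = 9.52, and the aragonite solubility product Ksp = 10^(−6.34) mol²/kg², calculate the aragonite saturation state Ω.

Ω = 0.104

α₂ = 1 / (1 + [H⁺]/K2 + [H⁺]²/(K1K2)) = 1 / (1 + 10^+1.90 + 10^+0.34)
   = 1 / (1 + 79.433 + 2.1878) = 1/82.621 = 0.01210
[CO3²⁻] = α₂ × DIC = 0.01210 × 1.21 = 0.01465 mmol/kg = 14.65 μmol/kg
Ksp = 10^(−6.34) = 4.571×10^-7
Ω = [Ca²⁺][CO3²⁻]/Ksp = (3.25×10^-3)(1.465×10^-5) / 4.571×10^-7 = 0.104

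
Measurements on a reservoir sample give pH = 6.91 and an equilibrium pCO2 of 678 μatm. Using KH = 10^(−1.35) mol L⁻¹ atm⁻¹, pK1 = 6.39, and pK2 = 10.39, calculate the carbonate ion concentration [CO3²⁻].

[CO3²⁻] = 0.0332 μmol/L

[CO2*] = KH · pCO2 = 10^(−1.35) × 678×10^-6 = 3.029×10^-5 mol/L
α₀ = 1/(1 + K1/[H⁺] + K1K2/[H⁺]²) = 1/(1 + 10^+0.52 + 10^-2.96) = 0.2319
DIC = [CO2*]/α₀ = 3.029×10^-5 / 0.2319 = 0.1306 mmol/L
[CO3²⁻] = α₂·DIC; α₂ = 0.0002543, so [CO3²⁻] = 0.0002543 × 0.1306 = 3.32×10^-5 mmol/L = 0.0332 μmol/L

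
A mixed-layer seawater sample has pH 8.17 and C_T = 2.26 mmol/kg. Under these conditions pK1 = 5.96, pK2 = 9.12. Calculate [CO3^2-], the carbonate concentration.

[CO3²⁻] = 0.227 mmol/kg

α₂ = 1 / (1 + [H⁺]/K2 + [H⁺]²/(K1K2)) = 1 / (1 + 10^+0.95 + 10^-1.26)
   = 1 / (1 + 8.9125 + 0.054954) = 1/9.9675 = 0.1003
[CO3²⁻] = α₂ × DIC = 0.1003 × 2.26 = 0.227 mmol/kg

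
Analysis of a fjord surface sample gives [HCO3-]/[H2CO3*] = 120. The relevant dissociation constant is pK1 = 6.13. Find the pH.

From K1 = [H⁺][HCO3-]/[H2CO3*]:  pH = pK1 + log₁₀([HCO3-]/[H2CO3*])
log₁₀(120) = +2.079
pH = 6.13 + (+2.079) = 8.21

pH = 8.21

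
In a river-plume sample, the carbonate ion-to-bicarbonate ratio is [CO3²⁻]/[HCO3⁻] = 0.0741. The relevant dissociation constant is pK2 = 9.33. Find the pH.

From K2 = [H⁺][CO3²⁻]/[HCO3⁻]:  pH = pK2 + log₁₀([CO3²⁻]/[HCO3⁻])
log₁₀(0.0741) = -1.130
pH = 9.33 + (-1.130) = 8.20

pH = 8.20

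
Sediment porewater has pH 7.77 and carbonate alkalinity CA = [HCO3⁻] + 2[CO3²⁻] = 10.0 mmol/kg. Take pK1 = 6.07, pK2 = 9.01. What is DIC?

DIC = 9.66 mmol/kg

CA = [HCO3⁻] + 2[CO3²⁻] = (α₁ + 2α₂)·DIC
At pH 7.77: [H⁺]/K1 = 10^-1.70 = 0.019953, K2/[H⁺] = 10^-1.24 = 0.057544
α₁ = 1/(1 + 0.019953 + 0.057544) = 1/1.0775 = 0.9281; α₂ = α₁·K2/[H⁺] = 0.05341
α₁ + 2α₂ = 1.0349
DIC = CA / (α₁ + 2α₂) = 10.0 / 1.0349 = 9.66 mmol/kg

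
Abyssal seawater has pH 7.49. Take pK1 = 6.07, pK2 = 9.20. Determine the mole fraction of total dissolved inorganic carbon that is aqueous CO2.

α₀ = 0.0360

α₀ = 1 / (1 + K1/[H⁺] + K1K2/[H⁺]²) = 1 / (1 + 10^+1.42 + 10^-0.29)
   = 1 / (1 + 26.303 + 0.51286) = 1/27.816 = 0.03595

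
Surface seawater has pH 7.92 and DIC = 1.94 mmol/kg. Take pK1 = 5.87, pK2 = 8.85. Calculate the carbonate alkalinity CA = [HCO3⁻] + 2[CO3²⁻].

CA = 2.13 mmol/kg

CA = [HCO3⁻] + 2[CO3²⁻] = (α₁ + 2α₂)·DIC
At pH 7.92: [H⁺]/K1 = 10^-2.05 = 0.0089125, K2/[H⁺] = 10^-0.93 = 0.11749
α₁ = 1/(1 + 0.0089125 + 0.11749) = 1/1.1264 = 0.8878; α₂ = α₁·K2/[H⁺] = 0.1043
α₁ + 2α₂ = 1.0964
CA = 1.0964 × 1.94 = 2.13 mmol/kg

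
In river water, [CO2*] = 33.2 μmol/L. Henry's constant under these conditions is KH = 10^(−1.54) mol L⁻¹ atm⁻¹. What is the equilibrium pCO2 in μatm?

pCO2 = 1150 μatm

KH = 10^(−1.54) = 2.884×10^-2 mol L⁻¹ atm⁻¹
pCO2 = [CO2*]/KH = 33.2×10^-6 / 2.884×10^-2 = 1.15×10^-3 atm = 1150 μatm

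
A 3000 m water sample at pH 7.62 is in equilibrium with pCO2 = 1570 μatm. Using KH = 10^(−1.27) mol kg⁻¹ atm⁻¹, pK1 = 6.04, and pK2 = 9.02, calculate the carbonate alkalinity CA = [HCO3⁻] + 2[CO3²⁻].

CA = 3.46 mmol/kg

[CO2*] = KH · pCO2 = 10^(−1.27) × 1570×10^-6 = 8.431×10^-5 mol/kg
α₀ = 1/(1 + K1/[H⁺] + K1K2/[H⁺]²) = 1/(1 + 10^+1.58 + 10^+0.18) = 0.02467
DIC = [CO2*]/α₀ = 8.431×10^-5 / 0.02467 = 3.417 mmol/kg
CA = (α₁ + 2α₂)·DIC = (0.9380 + 2×0.03734) × 3.417 = 3.46 mmol/kg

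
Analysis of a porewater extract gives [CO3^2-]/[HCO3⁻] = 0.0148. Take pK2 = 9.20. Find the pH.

pH = 7.37

From K2 = [H⁺][CO3^2-]/[HCO3⁻]:  pH = pK2 + log₁₀([CO3^2-]/[HCO3⁻])
log₁₀(0.0148) = -1.830
pH = 9.20 + (-1.830) = 7.37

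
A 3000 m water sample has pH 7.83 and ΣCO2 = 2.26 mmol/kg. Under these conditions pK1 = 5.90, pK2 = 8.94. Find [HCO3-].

α₁ = 1 / (1 + [H⁺]/K1 + K2/[H⁺]) = 1 / (1 + 10^-1.93 + 10^-1.11)
   = 1 / (1 + 0.011749 + 0.077625) = 1/1.0894 = 0.9180
[HCO3⁻] = α₁ × DIC = 0.9180 × 2.26 = 2.07 mmol/kg

[HCO3⁻] = 2.07 mmol/kg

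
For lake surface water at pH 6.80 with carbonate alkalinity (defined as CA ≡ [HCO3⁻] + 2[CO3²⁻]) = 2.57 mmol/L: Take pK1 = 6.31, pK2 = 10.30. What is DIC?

CA = [HCO3⁻] + 2[CO3²⁻] = (α₁ + 2α₂)·DIC
At pH 6.80: [H⁺]/K1 = 10^-0.49 = 0.32359, K2/[H⁺] = 10^-3.50 = 0.00031623
α₁ = 1/(1 + 0.32359 + 0.00031623) = 1/1.3239 = 0.7553; α₂ = α₁·K2/[H⁺] = 0.0002389
α₁ + 2α₂ = 0.7558
DIC = CA / (α₁ + 2α₂) = 2.57 / 0.7558 = 3.40 mmol/L

DIC = 3.40 mmol/L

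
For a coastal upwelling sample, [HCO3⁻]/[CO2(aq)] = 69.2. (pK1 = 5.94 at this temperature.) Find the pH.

pH = 7.78

From K1 = [H⁺][HCO3⁻]/[CO2(aq)]:  pH = pK1 + log₁₀([HCO3⁻]/[CO2(aq)])
log₁₀(69.2) = +1.840
pH = 5.94 + (+1.840) = 7.78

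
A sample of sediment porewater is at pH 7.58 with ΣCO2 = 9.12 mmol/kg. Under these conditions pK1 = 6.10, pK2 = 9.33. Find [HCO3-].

α₁ = 1 / (1 + [H⁺]/K1 + K2/[H⁺]) = 1 / (1 + 10^-1.48 + 10^-1.75)
   = 1 / (1 + 0.033113 + 0.017783) = 1/1.0509 = 0.9516
[HCO3⁻] = α₁ × DIC = 0.9516 × 9.12 = 8.68 mmol/kg

[HCO3⁻] = 8.68 mmol/kg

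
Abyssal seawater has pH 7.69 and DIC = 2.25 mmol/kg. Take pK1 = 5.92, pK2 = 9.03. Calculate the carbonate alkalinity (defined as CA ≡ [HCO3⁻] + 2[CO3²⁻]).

CA = 2.31 mmol/kg

CA = [HCO3⁻] + 2[CO3²⁻] = (α₁ + 2α₂)·DIC
At pH 7.69: [H⁺]/K1 = 10^-1.77 = 0.016982, K2/[H⁺] = 10^-1.34 = 0.045709
α₁ = 1/(1 + 0.016982 + 0.045709) = 1/1.0627 = 0.9410; α₂ = α₁·K2/[H⁺] = 0.04301
α₁ + 2α₂ = 1.0270
CA = 1.0270 × 2.25 = 2.31 mmol/kg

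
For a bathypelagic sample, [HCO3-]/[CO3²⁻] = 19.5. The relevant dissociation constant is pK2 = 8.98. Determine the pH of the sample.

From K2 = [H⁺][CO3²⁻]/[HCO3-]:  pH = pK2 − log₁₀([HCO3-]/[CO3²⁻])
log₁₀(19.5) = +1.290
pH = 8.98 − (+1.290) = 7.69

pH = 7.69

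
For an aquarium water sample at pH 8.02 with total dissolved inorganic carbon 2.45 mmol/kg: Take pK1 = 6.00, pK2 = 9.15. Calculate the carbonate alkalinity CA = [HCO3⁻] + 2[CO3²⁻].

CA = 2.60 mmol/kg

CA = [HCO3⁻] + 2[CO3²⁻] = (α₁ + 2α₂)·DIC
At pH 8.02: [H⁺]/K1 = 10^-2.02 = 0.0095499, K2/[H⁺] = 10^-1.13 = 0.074131
α₁ = 1/(1 + 0.0095499 + 0.074131) = 1/1.0837 = 0.9228; α₂ = α₁·K2/[H⁺] = 0.06841
α₁ + 2α₂ = 1.0596
CA = 1.0596 × 2.45 = 2.60 mmol/kg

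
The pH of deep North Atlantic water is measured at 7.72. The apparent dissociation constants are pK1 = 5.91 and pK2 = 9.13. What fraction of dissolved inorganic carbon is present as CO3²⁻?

α₂ = 1 / (1 + [H⁺]/K2 + [H⁺]²/(K1K2)) = 1 / (1 + 10^+1.41 + 10^-0.40)
   = 1 / (1 + 25.704 + 0.39811) = 1/27.102 = 0.03690

α₂ = 0.0369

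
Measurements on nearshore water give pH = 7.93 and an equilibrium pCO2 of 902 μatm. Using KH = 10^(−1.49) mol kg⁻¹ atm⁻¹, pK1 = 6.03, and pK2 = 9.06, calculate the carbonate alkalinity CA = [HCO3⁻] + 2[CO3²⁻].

[CO2*] = KH · pCO2 = 10^(−1.49) × 902×10^-6 = 2.919×10^-5 mol/kg
α₀ = 1/(1 + K1/[H⁺] + K1K2/[H⁺]²) = 1/(1 + 10^+1.90 + 10^+0.77) = 0.01158
DIC = [CO2*]/α₀ = 2.919×10^-5 / 0.01158 = 2.520 mmol/kg
CA = (α₁ + 2α₂)·DIC = (0.9202 + 2×0.06822) × 2.520 = 2.66 mmol/kg

CA = 2.66 mmol/kg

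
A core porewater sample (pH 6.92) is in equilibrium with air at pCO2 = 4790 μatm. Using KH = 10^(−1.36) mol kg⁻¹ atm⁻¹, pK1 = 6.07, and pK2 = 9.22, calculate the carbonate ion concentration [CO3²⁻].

[CO3²⁻] = 7.42 μmol/kg

[CO2*] = KH · pCO2 = 10^(−1.36) × 4790×10^-6 = 2.091×10^-4 mol/kg
α₀ = 1/(1 + K1/[H⁺] + K1K2/[H⁺]²) = 1/(1 + 10^+0.85 + 10^-1.45) = 0.1232
DIC = [CO2*]/α₀ = 2.091×10^-4 / 0.1232 = 1.697 mmol/kg
[CO3²⁻] = α₂·DIC; α₂ = 0.004372, so [CO3²⁻] = 0.004372 × 1.697 = 0.00742 mmol/kg = 7.42 μmol/kg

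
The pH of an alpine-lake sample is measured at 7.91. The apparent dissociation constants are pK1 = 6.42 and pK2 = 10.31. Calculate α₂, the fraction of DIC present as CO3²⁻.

α₂ = 1 / (1 + [H⁺]/K2 + [H⁺]²/(K1K2)) = 1 / (1 + 10^+2.40 + 10^+0.91)
   = 1 / (1 + 251.19 + 8.1283) = 1/260.32 = 0.003841

α₂ = 0.00384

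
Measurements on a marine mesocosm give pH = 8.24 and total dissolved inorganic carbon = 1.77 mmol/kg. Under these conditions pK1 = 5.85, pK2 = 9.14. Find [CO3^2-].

α₂ = 1 / (1 + [H⁺]/K2 + [H⁺]²/(K1K2)) = 1 / (1 + 10^+0.90 + 10^-1.49)
   = 1 / (1 + 7.9433 + 0.032359) = 1/8.9756 = 0.1114
[CO3²⁻] = α₂ × DIC = 0.1114 × 1.77 = 0.197 mmol/kg

[CO3²⁻] = 0.197 mmol/kg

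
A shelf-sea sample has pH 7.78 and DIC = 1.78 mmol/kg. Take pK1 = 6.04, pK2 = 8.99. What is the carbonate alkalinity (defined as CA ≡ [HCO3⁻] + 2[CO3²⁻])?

CA = 1.85 mmol/kg

CA = [HCO3⁻] + 2[CO3²⁻] = (α₁ + 2α₂)·DIC
At pH 7.78: [H⁺]/K1 = 10^-1.74 = 0.018197, K2/[H⁺] = 10^-1.21 = 0.061660
α₁ = 1/(1 + 0.018197 + 0.061660) = 1/1.0799 = 0.9260; α₂ = α₁·K2/[H⁺] = 0.05710
α₁ + 2α₂ = 1.0402
CA = 1.0402 × 1.78 = 1.85 mmol/kg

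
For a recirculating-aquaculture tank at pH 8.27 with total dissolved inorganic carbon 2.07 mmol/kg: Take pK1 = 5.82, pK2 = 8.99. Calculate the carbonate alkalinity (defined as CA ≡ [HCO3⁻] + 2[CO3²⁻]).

CA = [HCO3⁻] + 2[CO3²⁻] = (α₁ + 2α₂)·DIC
At pH 8.27: [H⁺]/K1 = 10^-2.45 = 0.0035481, K2/[H⁺] = 10^-0.72 = 0.19055
α₁ = 1/(1 + 0.0035481 + 0.19055) = 1/1.1941 = 0.8375; α₂ = α₁·K2/[H⁺] = 0.1596
α₁ + 2α₂ = 1.1566
CA = 1.1566 × 2.07 = 2.39 mmol/kg

CA = 2.39 mmol/kg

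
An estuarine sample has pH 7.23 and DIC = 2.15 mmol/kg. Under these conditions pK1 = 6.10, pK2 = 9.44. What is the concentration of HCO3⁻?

α₁ = 1 / (1 + [H⁺]/K1 + K2/[H⁺]) = 1 / (1 + 10^-1.13 + 10^-2.21)
   = 1 / (1 + 0.074131 + 0.0061660) = 1/1.0803 = 0.9257
[HCO3⁻] = α₁ × DIC = 0.9257 × 2.15 = 1.99 mmol/kg

[HCO3⁻] = 1.99 mmol/kg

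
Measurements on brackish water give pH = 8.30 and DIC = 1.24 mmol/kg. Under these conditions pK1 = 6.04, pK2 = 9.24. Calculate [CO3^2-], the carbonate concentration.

[CO3²⁻] = 0.127 mmol/kg

α₂ = 1 / (1 + [H⁺]/K2 + [H⁺]²/(K1K2)) = 1 / (1 + 10^+0.94 + 10^-1.32)
   = 1 / (1 + 8.7096 + 0.047863) = 1/9.7575 = 0.1025
[CO3²⁻] = α₂ × DIC = 0.1025 × 1.24 = 0.127 mmol/kg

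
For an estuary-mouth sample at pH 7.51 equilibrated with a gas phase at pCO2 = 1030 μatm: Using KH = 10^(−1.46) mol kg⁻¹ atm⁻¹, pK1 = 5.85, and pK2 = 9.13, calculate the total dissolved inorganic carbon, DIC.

[CO2*] = KH · pCO2 = 10^(−1.46) × 1030×10^-6 = 3.571×10^-5 mol/kg
α₀ = 1/(1 + K1/[H⁺] + K1K2/[H⁺]²) = 1/(1 + 10^+1.66 + 10^+0.04) = 0.02092
DIC = [CO2*]/α₀ = 3.571×10^-5 / 0.02092 = 1.71 mmol/kg

DIC = 1.71 mmol/kg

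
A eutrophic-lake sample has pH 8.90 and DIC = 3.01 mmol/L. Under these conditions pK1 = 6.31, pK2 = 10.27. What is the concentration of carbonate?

α₂ = 1 / (1 + [H⁺]/K2 + [H⁺]²/(K1K2)) = 1 / (1 + 10^+1.37 + 10^-1.22)
   = 1 / (1 + 23.442 + 0.060256) = 1/24.503 = 0.04081
[CO3²⁻] = α₂ × DIC = 0.04081 × 3.01 = 0.123 mmol/L

[CO3²⁻] = 0.123 mmol/L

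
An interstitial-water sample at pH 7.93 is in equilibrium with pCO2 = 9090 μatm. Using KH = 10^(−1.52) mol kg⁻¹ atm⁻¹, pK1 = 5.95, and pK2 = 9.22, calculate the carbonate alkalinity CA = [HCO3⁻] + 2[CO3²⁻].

CA = 28.9 mmol/kg

[CO2*] = KH · pCO2 = 10^(−1.52) × 9090×10^-6 = 2.745×10^-4 mol/kg
α₀ = 1/(1 + K1/[H⁺] + K1K2/[H⁺]²) = 1/(1 + 10^+1.98 + 10^+0.69) = 0.009862
DIC = [CO2*]/α₀ = 2.745×10^-4 / 0.009862 = 27.83 mmol/kg
CA = (α₁ + 2α₂)·DIC = (0.9418 + 2×0.04830) × 27.83 = 28.9 mmol/kg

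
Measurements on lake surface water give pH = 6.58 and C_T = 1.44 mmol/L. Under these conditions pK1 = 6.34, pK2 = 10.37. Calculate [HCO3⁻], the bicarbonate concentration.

α₁ = 1 / (1 + [H⁺]/K1 + K2/[H⁺]) = 1 / (1 + 10^-0.24 + 10^-3.79)
   = 1 / (1 + 0.57544 + 0.00016218) = 1/1.5756 = 0.6347
[HCO3⁻] = α₁ × DIC = 0.6347 × 1.44 = 0.914 mmol/L

[HCO3⁻] = 0.914 mmol/L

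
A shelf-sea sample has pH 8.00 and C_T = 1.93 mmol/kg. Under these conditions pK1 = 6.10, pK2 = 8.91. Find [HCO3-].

[HCO3⁻] = 1.70 mmol/kg

α₁ = 1 / (1 + [H⁺]/K1 + K2/[H⁺]) = 1 / (1 + 10^-1.90 + 10^-0.91)
   = 1 / (1 + 0.012589 + 0.12303) = 1/1.1356 = 0.8806
[HCO3⁻] = α₁ × DIC = 0.8806 × 1.93 = 1.70 mmol/kg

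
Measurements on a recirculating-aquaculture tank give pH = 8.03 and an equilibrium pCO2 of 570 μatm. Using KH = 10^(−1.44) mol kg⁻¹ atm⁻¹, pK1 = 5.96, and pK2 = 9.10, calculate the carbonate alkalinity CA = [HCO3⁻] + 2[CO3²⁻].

[CO2*] = KH · pCO2 = 10^(−1.44) × 570×10^-6 = 2.070×10^-5 mol/kg
α₀ = 1/(1 + K1/[H⁺] + K1K2/[H⁺]²) = 1/(1 + 10^+2.07 + 10^+1.00) = 0.007783
DIC = [CO2*]/α₀ = 2.070×10^-5 / 0.007783 = 2.659 mmol/kg
CA = (α₁ + 2α₂)·DIC = (0.9144 + 2×0.07783) × 2.659 = 2.85 mmol/kg

CA = 2.85 mmol/kg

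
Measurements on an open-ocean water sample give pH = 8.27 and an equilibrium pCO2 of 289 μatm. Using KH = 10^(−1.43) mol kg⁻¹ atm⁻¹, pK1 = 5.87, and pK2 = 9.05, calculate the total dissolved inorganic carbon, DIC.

DIC = 3.16 mmol/kg

[CO2*] = KH · pCO2 = 10^(−1.43) × 289×10^-6 = 1.074×10^-5 mol/kg
α₀ = 1/(1 + K1/[H⁺] + K1K2/[H⁺]²) = 1/(1 + 10^+2.40 + 10^+1.62) = 0.003403
DIC = [CO2*]/α₀ = 1.074×10^-5 / 0.003403 = 3.16 mmol/kg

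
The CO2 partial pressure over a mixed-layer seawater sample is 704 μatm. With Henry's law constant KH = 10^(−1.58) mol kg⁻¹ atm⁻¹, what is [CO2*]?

KH = 10^(−1.58) = 2.630×10^-2 mol kg⁻¹ atm⁻¹
[CO2*] = KH · pCO2 = 2.630×10^-2 × 704×10^-6 atm = 1.85×10^-5 mol/kg

[CO2*] = 18.5 μmol/kg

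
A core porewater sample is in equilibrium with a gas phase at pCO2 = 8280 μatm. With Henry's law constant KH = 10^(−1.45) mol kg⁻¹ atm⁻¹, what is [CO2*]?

[CO2*] = 294 μmol/kg

KH = 10^(−1.45) = 3.548×10^-2 mol kg⁻¹ atm⁻¹
[CO2*] = KH · pCO2 = 3.548×10^-2 × 8280×10^-6 atm = 2.94×10^-4 mol/kg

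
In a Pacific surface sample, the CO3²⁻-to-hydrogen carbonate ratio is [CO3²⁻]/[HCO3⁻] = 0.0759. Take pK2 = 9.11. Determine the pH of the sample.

From K2 = [H⁺][CO3²⁻]/[HCO3⁻]:  pH = pK2 + log₁₀([CO3²⁻]/[HCO3⁻])
log₁₀(0.0759) = -1.120
pH = 9.11 + (-1.120) = 7.99

pH = 7.99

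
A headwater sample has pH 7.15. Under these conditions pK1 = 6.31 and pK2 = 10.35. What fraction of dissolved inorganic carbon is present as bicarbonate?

α₁ = 0.873

α₁ = 1 / (1 + [H⁺]/K1 + K2/[H⁺]) = 1 / (1 + 10^-0.84 + 10^-3.20)
   = 1 / (1 + 0.14454 + 0.00063096) = 1/1.1452 = 0.8732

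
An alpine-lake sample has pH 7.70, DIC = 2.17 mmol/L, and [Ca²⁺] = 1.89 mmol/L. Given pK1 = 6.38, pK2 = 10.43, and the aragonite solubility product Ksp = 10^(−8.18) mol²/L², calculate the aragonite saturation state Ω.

α₂ = 1 / (1 + [H⁺]/K2 + [H⁺]²/(K1K2)) = 1 / (1 + 10^+2.73 + 10^+1.41)
   = 1 / (1 + 537.03 + 25.704) = 1/563.74 = 0.001774
[CO3²⁻] = α₂ × DIC = 0.001774 × 2.17 = 0.003849 mmol/L = 3.849 μmol/L
Ksp = 10^(−8.18) = 6.607×10^-9
Ω = [Ca²⁺][CO3²⁻]/Ksp = (1.89×10^-3)(3.849×10^-6) / 6.607×10^-9 = 1.10

Ω = 1.10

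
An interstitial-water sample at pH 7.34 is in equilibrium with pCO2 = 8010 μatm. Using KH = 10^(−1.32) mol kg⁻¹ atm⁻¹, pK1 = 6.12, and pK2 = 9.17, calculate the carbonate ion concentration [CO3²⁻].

[CO2*] = KH · pCO2 = 10^(−1.32) × 8010×10^-6 = 3.834×10^-4 mol/kg
α₀ = 1/(1 + K1/[H⁺] + K1K2/[H⁺]²) = 1/(1 + 10^+1.22 + 10^-0.61) = 0.05605
DIC = [CO2*]/α₀ = 3.834×10^-4 / 0.05605 = 6.840 mmol/kg
[CO3²⁻] = α₂·DIC; α₂ = 0.01376, so [CO3²⁻] = 0.01376 × 6.840 = 0.0941 mmol/kg

[CO3²⁻] = 0.0941 mmol/kg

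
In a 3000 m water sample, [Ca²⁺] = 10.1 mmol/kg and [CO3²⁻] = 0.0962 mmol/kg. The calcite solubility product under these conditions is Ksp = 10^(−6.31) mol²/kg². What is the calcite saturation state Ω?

Ω = 1.98

Ksp = 10^(−6.31) = 4.898×10^-7
Ω = [Ca²⁺][CO3²⁻]/Ksp = (10.1×10^-3)(0.0962×10^-3) / 4.898×10^-7 = 1.98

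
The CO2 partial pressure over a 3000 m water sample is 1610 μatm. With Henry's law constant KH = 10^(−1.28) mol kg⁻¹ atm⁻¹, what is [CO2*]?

[CO2*] = 84.5 μmol/kg

KH = 10^(−1.28) = 5.248×10^-2 mol kg⁻¹ atm⁻¹
[CO2*] = KH · pCO2 = 5.248×10^-2 × 1610×10^-6 atm = 8.45×10^-5 mol/kg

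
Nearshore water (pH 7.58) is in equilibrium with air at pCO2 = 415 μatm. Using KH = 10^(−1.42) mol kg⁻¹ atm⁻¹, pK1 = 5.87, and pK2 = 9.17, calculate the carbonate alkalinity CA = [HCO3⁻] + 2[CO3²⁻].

[CO2*] = KH · pCO2 = 10^(−1.42) × 415×10^-6 = 1.578×10^-5 mol/kg
α₀ = 1/(1 + K1/[H⁺] + K1K2/[H⁺]²) = 1/(1 + 10^+1.71 + 10^+0.12) = 0.01866
DIC = [CO2*]/α₀ = 1.578×10^-5 / 0.01866 = 0.8458 mmol/kg
CA = (α₁ + 2α₂)·DIC = (0.9568 + 2×0.02459) × 0.8458 = 0.851 mmol/kg

CA = 0.851 mmol/kg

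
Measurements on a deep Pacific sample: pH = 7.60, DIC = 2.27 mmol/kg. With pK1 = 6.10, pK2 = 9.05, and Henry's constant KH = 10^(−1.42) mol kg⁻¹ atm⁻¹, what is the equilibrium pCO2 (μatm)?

pCO2 = 1770 μatm

α₀ = 1 / (1 + K1/[H⁺] + K1K2/[H⁺]²) = 1 / (1 + 10^+1.50 + 10^+0.05)
   = 1 / (1 + 31.623 + 1.1220) = 1/33.745 = 0.02963
[CO2*] = α₀ × DIC = 0.02963 × 2.27 = 0.06727 mmol/kg
pCO2 = [CO2*]/KH = 6.727×10^-5 / 3.802×10^-2 = 1770 μatm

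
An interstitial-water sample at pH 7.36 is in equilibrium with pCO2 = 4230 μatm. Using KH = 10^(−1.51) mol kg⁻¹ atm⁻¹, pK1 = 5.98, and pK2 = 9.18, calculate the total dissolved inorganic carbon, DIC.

DIC = 3.31 mmol/kg

[CO2*] = KH · pCO2 = 10^(−1.51) × 4230×10^-6 = 1.307×10^-4 mol/kg
α₀ = 1/(1 + K1/[H⁺] + K1K2/[H⁺]²) = 1/(1 + 10^+1.38 + 10^-0.44) = 0.03945
DIC = [CO2*]/α₀ = 1.307×10^-4 / 0.03945 = 3.31 mmol/kg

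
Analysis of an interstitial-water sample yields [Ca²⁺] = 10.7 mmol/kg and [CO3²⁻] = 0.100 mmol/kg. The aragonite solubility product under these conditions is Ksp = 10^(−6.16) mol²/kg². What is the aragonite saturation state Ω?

Ksp = 10^(−6.16) = 6.918×10^-7
Ω = [Ca²⁺][CO3²⁻]/Ksp = (10.7×10^-3)(0.100×10^-3) / 6.918×10^-7 = 1.55

Ω = 1.55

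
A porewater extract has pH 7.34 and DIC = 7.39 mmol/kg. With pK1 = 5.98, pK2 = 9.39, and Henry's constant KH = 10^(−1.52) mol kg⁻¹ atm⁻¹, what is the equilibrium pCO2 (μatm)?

pCO2 = 1.01×10^4 μatm

α₀ = 1 / (1 + K1/[H⁺] + K1K2/[H⁺]²) = 1 / (1 + 10^+1.36 + 10^-0.69)
   = 1 / (1 + 22.909 + 0.20417) = 1/24.113 = 0.04147
[CO2*] = α₀ × DIC = 0.04147 × 7.39 = 0.3065 mmol/kg
pCO2 = [CO2*]/KH = 3.065×10^-4 / 3.020×10^-2 = 1.01×10^4 μatm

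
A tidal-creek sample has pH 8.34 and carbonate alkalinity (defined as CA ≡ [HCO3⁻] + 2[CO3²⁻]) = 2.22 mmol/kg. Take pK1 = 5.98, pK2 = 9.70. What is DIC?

CA = [HCO3⁻] + 2[CO3²⁻] = (α₁ + 2α₂)·DIC
At pH 8.34: [H⁺]/K1 = 10^-2.36 = 0.0043652, K2/[H⁺] = 10^-1.36 = 0.043652
α₁ = 1/(1 + 0.0043652 + 0.043652) = 1/1.0480 = 0.9542; α₂ = α₁·K2/[H⁺] = 0.04165
α₁ + 2α₂ = 1.0375
DIC = CA / (α₁ + 2α₂) = 2.22 / 1.0375 = 2.14 mmol/kg

DIC = 2.14 mmol/kg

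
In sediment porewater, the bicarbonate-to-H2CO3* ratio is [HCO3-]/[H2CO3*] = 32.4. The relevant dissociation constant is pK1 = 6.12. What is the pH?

pH = 7.63

From K1 = [H⁺][HCO3-]/[H2CO3*]:  pH = pK1 + log₁₀([HCO3-]/[H2CO3*])
log₁₀(32.4) = +1.511
pH = 6.12 + (+1.511) = 7.63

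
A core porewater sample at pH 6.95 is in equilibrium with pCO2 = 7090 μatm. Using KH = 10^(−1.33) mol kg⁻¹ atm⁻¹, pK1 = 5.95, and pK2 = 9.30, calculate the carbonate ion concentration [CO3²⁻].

[CO2*] = KH · pCO2 = 10^(−1.33) × 7090×10^-6 = 3.316×10^-4 mol/kg
α₀ = 1/(1 + K1/[H⁺] + K1K2/[H⁺]²) = 1/(1 + 10^+1.00 + 10^-1.35) = 0.09054
DIC = [CO2*]/α₀ = 3.316×10^-4 / 0.09054 = 3.663 mmol/kg
[CO3²⁻] = α₂·DIC; α₂ = 0.004044, so [CO3²⁻] = 0.004044 × 3.663 = 0.0148 mmol/kg = 14.8 μmol/kg

[CO3²⁻] = 14.8 μmol/kg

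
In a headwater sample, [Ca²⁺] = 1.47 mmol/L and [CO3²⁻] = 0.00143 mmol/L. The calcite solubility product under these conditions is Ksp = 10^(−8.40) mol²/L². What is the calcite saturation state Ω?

Ω = 0.528

Ksp = 10^(−8.40) = 3.981×10^-9
Ω = [Ca²⁺][CO3²⁻]/Ksp = (1.47×10^-3)(0.00143×10^-3) / 3.981×10^-9 = 0.528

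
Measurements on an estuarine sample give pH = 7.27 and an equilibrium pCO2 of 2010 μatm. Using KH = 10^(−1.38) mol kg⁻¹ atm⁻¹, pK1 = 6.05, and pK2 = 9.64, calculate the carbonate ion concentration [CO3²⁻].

[CO3²⁻] = 5.93 μmol/kg

[CO2*] = KH · pCO2 = 10^(−1.38) × 2010×10^-6 = 8.379×10^-5 mol/kg
α₀ = 1/(1 + K1/[H⁺] + K1K2/[H⁺]²) = 1/(1 + 10^+1.22 + 10^-1.15) = 0.05660
DIC = [CO2*]/α₀ = 8.379×10^-5 / 0.05660 = 1.480 mmol/kg
[CO3²⁻] = α₂·DIC; α₂ = 0.004007, so [CO3²⁻] = 0.004007 × 1.480 = 0.00593 mmol/kg = 5.93 μmol/kg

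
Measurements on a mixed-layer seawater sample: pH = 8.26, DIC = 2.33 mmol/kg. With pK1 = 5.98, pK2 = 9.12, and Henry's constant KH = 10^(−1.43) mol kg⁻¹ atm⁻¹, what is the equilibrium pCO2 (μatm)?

α₀ = 1 / (1 + K1/[H⁺] + K1K2/[H⁺]²) = 1 / (1 + 10^+2.28 + 10^+1.42)
   = 1 / (1 + 190.55 + 26.303) = 1/217.85 = 0.004590
[CO2*] = α₀ × DIC = 0.004590 × 2.33 = 0.01070 mmol/kg = 10.70 μmol/kg
pCO2 = [CO2*]/KH = 1.070×10^-5 / 3.715×10^-2 = 288 μatm

pCO2 = 288 μatm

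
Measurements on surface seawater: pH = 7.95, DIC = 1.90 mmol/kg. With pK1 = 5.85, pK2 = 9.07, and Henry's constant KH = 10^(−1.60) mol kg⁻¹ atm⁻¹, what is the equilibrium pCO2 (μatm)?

α₀ = 1 / (1 + K1/[H⁺] + K1K2/[H⁺]²) = 1 / (1 + 10^+2.10 + 10^+0.98)
   = 1 / (1 + 125.89 + 9.5499) = 1/136.44 = 0.007329
[CO2*] = α₀ × DIC = 0.007329 × 1.90 = 0.01393 mmol/kg = 13.93 μmol/kg
pCO2 = [CO2*]/KH = 1.393×10^-5 / 2.512×10^-2 = 554 μatm

pCO2 = 554 μatm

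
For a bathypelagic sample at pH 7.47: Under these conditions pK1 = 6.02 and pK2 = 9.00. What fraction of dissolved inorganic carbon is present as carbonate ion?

α₂ = 0.0277

α₂ = 1 / (1 + [H⁺]/K2 + [H⁺]²/(K1K2)) = 1 / (1 + 10^+1.53 + 10^+0.08)
   = 1 / (1 + 33.884 + 1.2023) = 1/36.087 = 0.02771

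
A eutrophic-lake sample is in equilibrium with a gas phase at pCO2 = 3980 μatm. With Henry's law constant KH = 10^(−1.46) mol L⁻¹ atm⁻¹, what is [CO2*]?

KH = 10^(−1.46) = 3.467×10^-2 mol L⁻¹ atm⁻¹
[CO2*] = KH · pCO2 = 3.467×10^-2 × 3980×10^-6 atm = 1.38×10^-4 mol/L

[CO2*] = 138 μmol/L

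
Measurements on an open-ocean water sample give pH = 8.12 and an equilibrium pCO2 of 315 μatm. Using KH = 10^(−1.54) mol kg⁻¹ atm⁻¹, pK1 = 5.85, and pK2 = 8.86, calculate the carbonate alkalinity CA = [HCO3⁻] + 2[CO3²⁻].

[CO2*] = KH · pCO2 = 10^(−1.54) × 315×10^-6 = 9.085×10^-6 mol/kg
α₀ = 1/(1 + K1/[H⁺] + K1K2/[H⁺]²) = 1/(1 + 10^+2.27 + 10^+1.53) = 0.004523
DIC = [CO2*]/α₀ = 9.085×10^-6 / 0.004523 = 2.009 mmol/kg
CA = (α₁ + 2α₂)·DIC = (0.8422 + 2×0.1533) × 2.009 = 2.31 mmol/kg

CA = 2.31 mmol/kg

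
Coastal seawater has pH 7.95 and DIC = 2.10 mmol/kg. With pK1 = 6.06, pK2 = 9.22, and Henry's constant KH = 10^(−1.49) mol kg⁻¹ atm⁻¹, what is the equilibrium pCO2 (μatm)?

α₀ = 1 / (1 + K1/[H⁺] + K1K2/[H⁺]²) = 1 / (1 + 10^+1.89 + 10^+0.62)
   = 1 / (1 + 77.625 + 4.1687) = 1/82.793 = 0.01208
[CO2*] = α₀ × DIC = 0.01208 × 2.10 = 0.02536 mmol/kg
pCO2 = [CO2*]/KH = 2.536×10^-5 / 3.236×10^-2 = 784 μatm

pCO2 = 784 μatm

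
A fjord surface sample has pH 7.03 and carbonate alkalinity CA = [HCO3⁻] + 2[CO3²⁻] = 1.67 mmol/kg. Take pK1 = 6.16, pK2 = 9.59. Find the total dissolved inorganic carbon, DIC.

CA = [HCO3⁻] + 2[CO3²⁻] = (α₁ + 2α₂)·DIC
At pH 7.03: [H⁺]/K1 = 10^-0.87 = 0.13490, K2/[H⁺] = 10^-2.56 = 0.0027542
α₁ = 1/(1 + 0.13490 + 0.0027542) = 1/1.1377 = 0.8790; α₂ = α₁·K2/[H⁺] = 0.002421
α₁ + 2α₂ = 0.8838
DIC = CA / (α₁ + 2α₂) = 1.67 / 0.8838 = 1.89 mmol/kg

DIC = 1.89 mmol/kg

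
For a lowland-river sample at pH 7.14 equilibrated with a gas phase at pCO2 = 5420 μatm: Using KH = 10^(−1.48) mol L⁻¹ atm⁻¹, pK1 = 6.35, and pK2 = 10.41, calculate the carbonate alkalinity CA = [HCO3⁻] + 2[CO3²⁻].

CA = 1.11 mmol/L

[CO2*] = KH · pCO2 = 10^(−1.48) × 5420×10^-6 = 1.795×10^-4 mol/L
α₀ = 1/(1 + K1/[H⁺] + K1K2/[H⁺]²) = 1/(1 + 10^+0.79 + 10^-2.48) = 0.1395
DIC = [CO2*]/α₀ = 1.795×10^-4 / 0.1395 = 1.287 mmol/L
CA = (α₁ + 2α₂)·DIC = (0.8601 + 2×0.0004619) × 1.287 = 1.11 mmol/L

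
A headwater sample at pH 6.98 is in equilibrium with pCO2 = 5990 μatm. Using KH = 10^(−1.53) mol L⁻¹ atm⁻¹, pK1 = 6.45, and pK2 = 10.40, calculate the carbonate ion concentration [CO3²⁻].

[CO3²⁻] = 0.228 μmol/L

[CO2*] = KH · pCO2 = 10^(−1.53) × 5990×10^-6 = 1.768×10^-4 mol/L
α₀ = 1/(1 + K1/[H⁺] + K1K2/[H⁺]²) = 1/(1 + 10^+0.53 + 10^-2.89) = 0.2278
DIC = [CO2*]/α₀ = 1.768×10^-4 / 0.2278 = 0.7760 mmol/L
[CO3²⁻] = α₂·DIC; α₂ = 0.0002935, so [CO3²⁻] = 0.0002935 × 0.7760 = 0.000228 mmol/L = 0.228 μmol/L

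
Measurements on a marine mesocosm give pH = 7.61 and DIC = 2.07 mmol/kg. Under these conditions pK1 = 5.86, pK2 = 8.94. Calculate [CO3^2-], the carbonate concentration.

α₂ = 1 / (1 + [H⁺]/K2 + [H⁺]²/(K1K2)) = 1 / (1 + 10^+1.33 + 10^-0.42)
   = 1 / (1 + 21.380 + 0.38019) = 1/22.760 = 0.04394
[CO3²⁻] = α₂ × DIC = 0.04394 × 2.07 = 0.0909 mmol/kg

[CO3²⁻] = 0.0909 mmol/kg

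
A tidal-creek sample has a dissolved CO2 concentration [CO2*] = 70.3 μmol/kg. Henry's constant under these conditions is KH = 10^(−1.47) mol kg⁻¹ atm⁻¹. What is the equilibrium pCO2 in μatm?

KH = 10^(−1.47) = 3.388×10^-2 mol kg⁻¹ atm⁻¹
pCO2 = [CO2*]/KH = 70.3×10^-6 / 3.388×10^-2 = 2.07×10^-3 atm = 2070 μatm

pCO2 = 2070 μatm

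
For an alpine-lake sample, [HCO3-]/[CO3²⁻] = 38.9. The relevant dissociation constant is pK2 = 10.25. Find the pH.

From K2 = [H⁺][CO3²⁻]/[HCO3-]:  pH = pK2 − log₁₀([HCO3-]/[CO3²⁻])
log₁₀(38.9) = +1.590
pH = 10.25 − (+1.590) = 8.66

pH = 8.66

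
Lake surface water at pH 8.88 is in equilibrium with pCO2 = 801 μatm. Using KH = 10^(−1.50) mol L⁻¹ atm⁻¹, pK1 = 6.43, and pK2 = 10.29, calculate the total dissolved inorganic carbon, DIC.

DIC = 7.44 mmol/L

[CO2*] = KH · pCO2 = 10^(−1.50) × 801×10^-6 = 2.533×10^-5 mol/L
α₀ = 1/(1 + K1/[H⁺] + K1K2/[H⁺]²) = 1/(1 + 10^+2.45 + 10^+1.04) = 0.003404
DIC = [CO2*]/α₀ = 2.533×10^-5 / 0.003404 = 7.44 mmol/L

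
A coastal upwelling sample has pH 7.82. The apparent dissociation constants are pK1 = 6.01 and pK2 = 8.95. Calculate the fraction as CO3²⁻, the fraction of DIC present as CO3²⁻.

α₂ = 0.0680

α₂ = 1 / (1 + [H⁺]/K2 + [H⁺]²/(K1K2)) = 1 / (1 + 10^+1.13 + 10^-0.68)
   = 1 / (1 + 13.490 + 0.20893) = 1/14.699 = 0.06803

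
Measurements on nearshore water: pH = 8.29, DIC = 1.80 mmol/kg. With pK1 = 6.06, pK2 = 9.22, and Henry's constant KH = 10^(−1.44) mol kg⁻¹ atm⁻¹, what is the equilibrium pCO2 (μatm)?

α₀ = 1 / (1 + K1/[H⁺] + K1K2/[H⁺]²) = 1 / (1 + 10^+2.23 + 10^+1.30)
   = 1 / (1 + 169.82 + 19.953) = 1/190.78 = 0.005242
[CO2*] = α₀ × DIC = 0.005242 × 1.80 = 0.009435 mmol/kg = 9.435 μmol/kg
pCO2 = [CO2*]/KH = 9.435×10^-6 / 3.631×10^-2 = 260 μatm

pCO2 = 260 μatm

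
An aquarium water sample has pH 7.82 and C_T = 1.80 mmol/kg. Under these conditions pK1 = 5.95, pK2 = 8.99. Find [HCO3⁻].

[HCO3⁻] = 1.66 mmol/kg

α₁ = 1 / (1 + [H⁺]/K1 + K2/[H⁺]) = 1 / (1 + 10^-1.87 + 10^-1.17)
   = 1 / (1 + 0.013490 + 0.067608) = 1/1.0811 = 0.9250
[HCO3⁻] = α₁ × DIC = 0.9250 × 1.80 = 1.66 mmol/kg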